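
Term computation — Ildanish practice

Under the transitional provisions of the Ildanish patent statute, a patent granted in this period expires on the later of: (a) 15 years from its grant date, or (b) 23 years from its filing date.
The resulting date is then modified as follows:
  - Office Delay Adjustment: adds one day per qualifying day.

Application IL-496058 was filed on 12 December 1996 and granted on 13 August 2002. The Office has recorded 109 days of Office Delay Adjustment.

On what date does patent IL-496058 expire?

March 30, 2020

(a) grant + 15 years → 13 August 2017.
(b) filing + 23 years → 12 December 2019.
Later of the two: 12 December 2019.
Office Delay Adjustment: +109 days → 30 March 2020.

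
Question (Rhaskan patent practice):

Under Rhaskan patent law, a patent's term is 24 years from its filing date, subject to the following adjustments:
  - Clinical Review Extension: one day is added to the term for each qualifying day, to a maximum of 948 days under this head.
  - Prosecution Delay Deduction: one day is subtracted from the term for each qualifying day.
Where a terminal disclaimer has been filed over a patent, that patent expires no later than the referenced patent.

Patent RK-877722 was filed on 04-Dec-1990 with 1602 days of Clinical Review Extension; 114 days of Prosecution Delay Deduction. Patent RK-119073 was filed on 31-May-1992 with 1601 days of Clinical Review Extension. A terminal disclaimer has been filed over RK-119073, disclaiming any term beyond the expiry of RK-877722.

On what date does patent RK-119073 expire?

Natural term of RK-119073:
  Base: filing + 24 years → 31 May 2016.
  Clinical Review Extension: 1601 days claimed exceeds the 948-day cap, so +948 days → 4 January 2019.
Expiry of referenced patent RK-877722:
  Base: filing + 24 years → 4 December 2014.
  Clinical Review Extension: 1602 days claimed exceeds the 948-day cap, so +948 days → 9 July 2017.
  Prosecution Delay Deduction: −114 days → 17 March 2017.
Terminal disclaimer: RK-119073 expires on the earlier of 4 January 2019 and 17 March 2017.

2017-03-17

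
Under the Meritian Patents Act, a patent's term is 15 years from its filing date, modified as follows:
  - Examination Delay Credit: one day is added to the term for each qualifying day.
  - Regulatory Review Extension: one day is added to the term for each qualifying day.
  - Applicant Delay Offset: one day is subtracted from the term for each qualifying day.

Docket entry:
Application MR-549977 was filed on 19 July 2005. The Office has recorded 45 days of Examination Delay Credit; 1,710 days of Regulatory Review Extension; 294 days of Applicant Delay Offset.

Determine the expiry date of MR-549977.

July 19, 2024

Base term: filing date + 15 years → 19 July 2020.
Examination Delay Credit: +45 days → 2 September 2020.
Regulatory Review Extension: +1710 days → 9 May 2025.
Applicant Delay Offset: −294 days → 19 July 2024.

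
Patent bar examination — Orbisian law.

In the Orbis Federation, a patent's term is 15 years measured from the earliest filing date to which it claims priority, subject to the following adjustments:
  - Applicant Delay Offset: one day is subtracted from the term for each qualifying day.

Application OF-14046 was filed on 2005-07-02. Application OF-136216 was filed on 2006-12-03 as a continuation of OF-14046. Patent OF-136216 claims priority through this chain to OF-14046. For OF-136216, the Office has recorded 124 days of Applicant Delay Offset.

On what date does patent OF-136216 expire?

February 29, 2020

Earliest priority filing: 2 July 2005.
Base term: 2 July 2005 + 15 years → 2 July 2020.
Applicant Delay Offset: −124 days → 29 February 2020.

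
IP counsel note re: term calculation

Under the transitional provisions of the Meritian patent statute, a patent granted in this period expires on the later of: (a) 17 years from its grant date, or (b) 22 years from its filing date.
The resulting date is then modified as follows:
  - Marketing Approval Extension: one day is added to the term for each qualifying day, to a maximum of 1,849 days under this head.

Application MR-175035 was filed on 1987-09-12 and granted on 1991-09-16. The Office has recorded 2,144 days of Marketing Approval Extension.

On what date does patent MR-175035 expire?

(a) grant + 17 years → 16 September 2008.
(b) filing + 22 years → 12 September 2009.
Later of the two: 12 September 2009.
Marketing Approval Extension: 2144 days claimed exceeds the 1849-day cap, so +1849 days → 5 October 2014.

2014-10-05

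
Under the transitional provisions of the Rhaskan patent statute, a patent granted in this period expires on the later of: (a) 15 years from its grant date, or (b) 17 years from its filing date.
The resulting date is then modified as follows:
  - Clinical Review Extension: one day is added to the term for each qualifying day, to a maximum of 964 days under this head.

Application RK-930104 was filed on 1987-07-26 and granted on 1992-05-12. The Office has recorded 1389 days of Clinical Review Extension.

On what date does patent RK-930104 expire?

(a) grant + 15 years → 12 May 2007.
(b) filing + 17 years → 26 July 2004.
Later of the two: 12 May 2007.
Clinical Review Extension: 1389 days claimed exceeds the 964-day cap, so +964 days → 31 December 2009.

2009-12-31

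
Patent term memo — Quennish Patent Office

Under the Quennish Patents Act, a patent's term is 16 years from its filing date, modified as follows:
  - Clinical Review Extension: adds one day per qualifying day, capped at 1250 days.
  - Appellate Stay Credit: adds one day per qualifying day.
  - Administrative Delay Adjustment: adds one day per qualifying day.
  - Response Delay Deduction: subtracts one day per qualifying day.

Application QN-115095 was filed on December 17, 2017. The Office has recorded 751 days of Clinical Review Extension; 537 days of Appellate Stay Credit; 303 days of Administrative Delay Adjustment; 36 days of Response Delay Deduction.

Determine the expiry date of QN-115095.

2038-03-21

Base term: filing date + 16 years → 17 December 2033.
Clinical Review Extension: 751 days (within the 1250-day cap) → +751 days → 7 January 2036.
Appellate Stay Credit: +537 days → 27 June 2037.
Administrative Delay Adjustment: +303 days → 26 April 2038.
Response Delay Deduction: −36 days → 21 March 2038.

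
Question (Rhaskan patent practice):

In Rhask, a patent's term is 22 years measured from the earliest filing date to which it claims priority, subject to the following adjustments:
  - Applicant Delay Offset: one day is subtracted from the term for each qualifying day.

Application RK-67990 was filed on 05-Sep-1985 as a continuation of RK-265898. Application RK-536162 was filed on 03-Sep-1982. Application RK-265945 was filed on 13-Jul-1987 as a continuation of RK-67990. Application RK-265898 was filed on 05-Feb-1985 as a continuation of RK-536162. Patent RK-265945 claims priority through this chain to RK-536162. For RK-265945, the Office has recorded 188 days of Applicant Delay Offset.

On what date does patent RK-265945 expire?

Earliest priority filing: 3 September 1982.
Base term: 3 September 1982 + 22 years → 3 September 2004.
Applicant Delay Offset: −188 days → 28 February 2004.

February 28, 2004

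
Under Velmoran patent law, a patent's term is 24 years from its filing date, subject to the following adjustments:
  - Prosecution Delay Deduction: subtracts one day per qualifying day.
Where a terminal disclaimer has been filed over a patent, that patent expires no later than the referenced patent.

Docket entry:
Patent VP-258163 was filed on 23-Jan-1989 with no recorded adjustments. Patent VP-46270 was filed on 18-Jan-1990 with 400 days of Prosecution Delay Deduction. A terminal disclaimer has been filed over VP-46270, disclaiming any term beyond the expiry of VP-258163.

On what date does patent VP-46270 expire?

2012-12-14

Natural term of VP-46270:
  Base: filing + 24 years → 18 January 2014.
  Prosecution Delay Deduction: −400 days → 14 December 2012.
Expiry of referenced patent VP-258163:
  Base: filing + 24 years → 23 January 2013.
Terminal disclaimer: VP-46270 expires on the earlier of 14 December 2012 and 23 January 2013.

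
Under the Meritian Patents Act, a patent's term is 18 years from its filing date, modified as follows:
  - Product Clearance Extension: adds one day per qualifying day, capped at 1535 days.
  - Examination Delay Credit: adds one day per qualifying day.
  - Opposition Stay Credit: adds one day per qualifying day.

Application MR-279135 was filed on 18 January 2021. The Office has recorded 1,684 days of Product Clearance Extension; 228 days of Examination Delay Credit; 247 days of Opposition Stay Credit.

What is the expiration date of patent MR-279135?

2044-07-20

Base term: filing date + 18 years → 18 January 2039.
Product Clearance Extension: 1684 days claimed exceeds the 1535-day cap, so +1535 days → 2 April 2043.
Examination Delay Credit: +228 days → 16 November 2043.
Opposition Stay Credit: +247 days → 20 July 2044.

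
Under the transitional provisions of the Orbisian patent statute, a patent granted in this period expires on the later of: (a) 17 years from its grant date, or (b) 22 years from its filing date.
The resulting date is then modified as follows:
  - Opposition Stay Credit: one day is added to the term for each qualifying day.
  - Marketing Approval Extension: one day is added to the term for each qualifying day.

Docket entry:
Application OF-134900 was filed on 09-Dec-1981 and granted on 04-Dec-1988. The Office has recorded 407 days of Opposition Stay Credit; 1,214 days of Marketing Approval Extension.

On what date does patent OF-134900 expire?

2010-05-13

(a) grant + 17 years → 4 December 2005.
(b) filing + 22 years → 9 December 2003.
Later of the two: 4 December 2005.
Opposition Stay Credit: +407 days → 15 January 2007.
Marketing Approval Extension: +1214 days → 13 May 2010.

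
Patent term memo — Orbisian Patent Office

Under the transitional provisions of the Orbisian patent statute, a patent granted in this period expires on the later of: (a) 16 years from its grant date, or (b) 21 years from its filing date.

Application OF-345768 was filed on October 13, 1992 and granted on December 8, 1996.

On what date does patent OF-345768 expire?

2013-10-13

(a) grant + 16 years → 8 December 2012.
(b) filing + 21 years → 13 October 2013.
Later of the two: 13 October 2013.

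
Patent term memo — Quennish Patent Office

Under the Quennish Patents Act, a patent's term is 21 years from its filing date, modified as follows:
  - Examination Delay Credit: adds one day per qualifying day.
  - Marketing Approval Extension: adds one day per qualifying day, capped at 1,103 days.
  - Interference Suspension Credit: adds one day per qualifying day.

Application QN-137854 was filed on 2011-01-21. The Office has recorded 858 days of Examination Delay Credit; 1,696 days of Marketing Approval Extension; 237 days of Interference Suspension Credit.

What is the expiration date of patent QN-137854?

Base term: filing date + 21 years → 21 January 2032.
Examination Delay Credit: +858 days → 28 May 2034.
Marketing Approval Extension: 1696 days claimed exceeds the 1103-day cap, so +1103 days → 4 June 2037.
Interference Suspension Credit: +237 days → 27 January 2038.

2038-01-27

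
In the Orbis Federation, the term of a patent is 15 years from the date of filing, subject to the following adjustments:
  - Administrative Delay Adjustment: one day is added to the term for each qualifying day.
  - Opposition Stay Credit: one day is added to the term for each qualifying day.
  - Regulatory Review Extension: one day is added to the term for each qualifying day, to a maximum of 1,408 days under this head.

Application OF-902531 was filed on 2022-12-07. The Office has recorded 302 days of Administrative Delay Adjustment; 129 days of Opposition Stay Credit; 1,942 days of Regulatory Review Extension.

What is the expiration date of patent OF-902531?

Base term: filing date + 15 years → 7 December 2037.
Administrative Delay Adjustment: +302 days → 5 October 2038.
Opposition Stay Credit: +129 days → 11 February 2039.
Regulatory Review Extension: 1942 days claimed exceeds the 1408-day cap, so +1408 days → 20 December 2042.

2042-12-20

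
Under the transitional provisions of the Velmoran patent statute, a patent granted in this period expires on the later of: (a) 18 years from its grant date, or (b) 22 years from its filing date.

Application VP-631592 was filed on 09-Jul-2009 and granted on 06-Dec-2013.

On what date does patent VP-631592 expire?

(a) grant + 18 years → 6 December 2031.
(b) filing + 22 years → 9 July 2031.
Later of the two: 6 December 2031.

2031-12-06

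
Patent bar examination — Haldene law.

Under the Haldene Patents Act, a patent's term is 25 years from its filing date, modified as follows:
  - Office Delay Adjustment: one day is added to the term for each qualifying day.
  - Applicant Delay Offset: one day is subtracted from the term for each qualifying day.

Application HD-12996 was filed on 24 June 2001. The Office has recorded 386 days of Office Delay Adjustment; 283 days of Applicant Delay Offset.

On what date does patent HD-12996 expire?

2026-10-05

Base term: filing date + 25 years → 24 June 2026.
Office Delay Adjustment: +386 days → 15 July 2027.
Applicant Delay Offset: −283 days → 5 October 2026.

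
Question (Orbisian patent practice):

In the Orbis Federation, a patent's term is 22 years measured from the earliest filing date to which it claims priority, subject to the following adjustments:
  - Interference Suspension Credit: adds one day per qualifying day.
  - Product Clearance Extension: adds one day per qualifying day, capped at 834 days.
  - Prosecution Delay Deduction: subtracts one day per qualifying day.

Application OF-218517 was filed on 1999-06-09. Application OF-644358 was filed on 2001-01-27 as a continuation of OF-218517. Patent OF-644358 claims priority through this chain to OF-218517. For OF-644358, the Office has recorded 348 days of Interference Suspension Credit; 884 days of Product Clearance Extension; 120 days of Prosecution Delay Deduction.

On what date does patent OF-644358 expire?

2024-05-06

Earliest priority filing: 9 June 1999.
Base term: 9 June 1999 + 22 years → 9 June 2021.
Interference Suspension Credit: +348 days → 23 May 2022.
Product Clearance Extension: 884 days claimed exceeds the 834-day cap, so +834 days → 3 September 2024.
Prosecution Delay Deduction: −120 days → 6 May 2024.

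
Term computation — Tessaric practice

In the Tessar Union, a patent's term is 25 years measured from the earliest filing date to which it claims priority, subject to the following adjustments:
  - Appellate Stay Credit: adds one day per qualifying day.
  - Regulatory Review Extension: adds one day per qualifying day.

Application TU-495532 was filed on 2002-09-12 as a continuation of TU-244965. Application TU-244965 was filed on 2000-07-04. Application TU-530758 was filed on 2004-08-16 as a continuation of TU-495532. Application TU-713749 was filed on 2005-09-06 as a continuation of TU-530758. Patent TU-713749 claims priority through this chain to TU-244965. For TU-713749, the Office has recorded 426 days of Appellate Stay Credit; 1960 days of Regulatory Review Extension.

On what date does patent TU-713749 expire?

2032-01-15

Earliest priority filing: 4 July 2000.
Base term: 4 July 2000 + 25 years → 4 July 2025.
Appellate Stay Credit: +426 days → 3 September 2026.
Regulatory Review Extension: +1960 days → 15 January 2032.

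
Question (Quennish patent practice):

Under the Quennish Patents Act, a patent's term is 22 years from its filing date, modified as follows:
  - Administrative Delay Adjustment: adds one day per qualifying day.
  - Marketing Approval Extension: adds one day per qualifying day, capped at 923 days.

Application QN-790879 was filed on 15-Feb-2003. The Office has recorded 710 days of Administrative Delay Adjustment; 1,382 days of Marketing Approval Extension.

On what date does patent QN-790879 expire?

August 6, 2029

Base term: filing date + 22 years → 15 February 2025.
Administrative Delay Adjustment: +710 days → 26 January 2027.
Marketing Approval Extension: 1382 days claimed exceeds the 923-day cap, so +923 days → 6 August 2029.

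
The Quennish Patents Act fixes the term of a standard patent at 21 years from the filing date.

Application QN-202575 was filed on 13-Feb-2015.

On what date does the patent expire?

February 13, 2036

Filing date + 21 years → 13 February 2036.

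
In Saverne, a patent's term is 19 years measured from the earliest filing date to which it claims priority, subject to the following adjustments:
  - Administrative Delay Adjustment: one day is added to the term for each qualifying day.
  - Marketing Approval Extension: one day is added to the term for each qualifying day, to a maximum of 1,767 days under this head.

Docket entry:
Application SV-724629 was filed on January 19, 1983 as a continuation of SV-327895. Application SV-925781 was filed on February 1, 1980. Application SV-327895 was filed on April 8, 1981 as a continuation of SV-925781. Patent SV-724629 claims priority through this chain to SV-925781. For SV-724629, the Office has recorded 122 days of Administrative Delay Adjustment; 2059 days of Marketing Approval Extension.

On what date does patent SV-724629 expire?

2004-04-04

Earliest priority filing: 1 February 1980.
Base term: 1 February 1980 + 19 years → 1 February 1999.
Administrative Delay Adjustment: +122 days → 3 June 1999.
Marketing Approval Extension: 2059 days claimed exceeds the 1767-day cap, so +1767 days → 4 April 2004.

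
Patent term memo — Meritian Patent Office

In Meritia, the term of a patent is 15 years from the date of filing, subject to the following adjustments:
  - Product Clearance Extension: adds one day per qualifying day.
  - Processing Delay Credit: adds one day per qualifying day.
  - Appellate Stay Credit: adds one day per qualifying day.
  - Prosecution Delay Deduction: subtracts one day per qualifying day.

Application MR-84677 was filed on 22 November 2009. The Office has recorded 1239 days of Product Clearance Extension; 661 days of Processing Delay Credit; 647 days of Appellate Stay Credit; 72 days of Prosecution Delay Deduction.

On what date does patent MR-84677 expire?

September 2, 2031

Base term: filing date + 15 years → 22 November 2024.
Product Clearance Extension: +1239 days → 14 April 2028.
Processing Delay Credit: +661 days → 4 February 2030.
Appellate Stay Credit: +647 days → 13 November 2031.
Prosecution Delay Deduction: −72 days → 2 September 2031.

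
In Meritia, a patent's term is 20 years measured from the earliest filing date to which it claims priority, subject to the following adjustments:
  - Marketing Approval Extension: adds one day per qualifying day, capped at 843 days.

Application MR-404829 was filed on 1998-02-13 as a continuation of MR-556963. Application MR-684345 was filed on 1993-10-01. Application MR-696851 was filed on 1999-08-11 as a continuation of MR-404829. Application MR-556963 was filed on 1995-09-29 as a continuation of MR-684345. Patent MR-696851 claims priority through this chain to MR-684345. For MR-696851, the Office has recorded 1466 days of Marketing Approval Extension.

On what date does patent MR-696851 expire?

January 22, 2016

Earliest priority filing: 1 October 1993.
Base term: 1 October 1993 + 20 years → 1 October 2013.
Marketing Approval Extension: 1466 days claimed exceeds the 843-day cap, so +843 days → 22 January 2016.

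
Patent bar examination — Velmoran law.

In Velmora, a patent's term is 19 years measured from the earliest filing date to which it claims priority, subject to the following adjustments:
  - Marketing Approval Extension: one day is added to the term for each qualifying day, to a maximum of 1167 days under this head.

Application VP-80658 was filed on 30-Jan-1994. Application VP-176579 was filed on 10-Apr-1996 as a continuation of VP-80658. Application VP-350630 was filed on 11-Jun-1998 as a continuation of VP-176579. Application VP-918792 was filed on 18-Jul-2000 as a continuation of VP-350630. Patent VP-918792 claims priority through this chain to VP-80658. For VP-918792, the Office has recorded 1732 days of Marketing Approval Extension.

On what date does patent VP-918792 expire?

2016-04-11

Earliest priority filing: 30 January 1994.
Base term: 30 January 1994 + 19 years → 30 January 2013.
Marketing Approval Extension: 1732 days claimed exceeds the 1167-day cap, so +1167 days → 11 April 2016.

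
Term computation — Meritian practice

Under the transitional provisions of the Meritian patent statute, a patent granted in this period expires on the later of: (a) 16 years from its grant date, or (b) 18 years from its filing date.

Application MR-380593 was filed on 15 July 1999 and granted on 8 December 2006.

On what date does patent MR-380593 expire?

(a) grant + 16 years → 8 December 2022.
(b) filing + 18 years → 15 July 2017.
Later of the two: 8 December 2022.

2022-12-08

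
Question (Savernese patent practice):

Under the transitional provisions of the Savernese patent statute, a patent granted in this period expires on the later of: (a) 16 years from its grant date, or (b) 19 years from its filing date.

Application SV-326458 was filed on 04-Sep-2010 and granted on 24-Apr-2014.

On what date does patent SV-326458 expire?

(a) grant + 16 years → 24 April 2030.
(b) filing + 19 years → 4 September 2029.
Later of the two: 24 April 2030.

April 24, 2030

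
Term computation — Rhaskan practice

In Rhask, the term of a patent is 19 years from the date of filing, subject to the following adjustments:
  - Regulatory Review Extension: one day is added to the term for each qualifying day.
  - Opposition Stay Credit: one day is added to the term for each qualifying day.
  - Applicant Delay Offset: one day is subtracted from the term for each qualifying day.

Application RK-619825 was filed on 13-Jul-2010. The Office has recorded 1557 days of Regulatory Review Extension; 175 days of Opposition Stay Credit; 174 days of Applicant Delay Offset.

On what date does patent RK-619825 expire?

2033-10-18

Base term: filing date + 19 years → 13 July 2029.
Regulatory Review Extension: +1557 days → 17 October 2033.
Opposition Stay Credit: +175 days → 10 April 2034.
Applicant Delay Offset: −174 days → 18 October 2033.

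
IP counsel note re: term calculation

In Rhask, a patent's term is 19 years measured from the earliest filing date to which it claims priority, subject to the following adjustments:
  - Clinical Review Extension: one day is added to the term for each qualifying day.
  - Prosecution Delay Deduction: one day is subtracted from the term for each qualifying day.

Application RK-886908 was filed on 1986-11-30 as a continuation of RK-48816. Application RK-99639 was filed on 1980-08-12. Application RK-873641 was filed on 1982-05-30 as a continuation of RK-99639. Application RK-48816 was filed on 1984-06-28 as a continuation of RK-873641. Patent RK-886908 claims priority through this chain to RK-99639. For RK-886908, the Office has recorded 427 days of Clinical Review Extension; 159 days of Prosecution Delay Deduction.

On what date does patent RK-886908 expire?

May 6, 2000

Earliest priority filing: 12 August 1980.
Base term: 12 August 1980 + 19 years → 12 August 1999.
Clinical Review Extension: +427 days → 12 October 2000.
Prosecution Delay Deduction: −159 days → 6 May 2000.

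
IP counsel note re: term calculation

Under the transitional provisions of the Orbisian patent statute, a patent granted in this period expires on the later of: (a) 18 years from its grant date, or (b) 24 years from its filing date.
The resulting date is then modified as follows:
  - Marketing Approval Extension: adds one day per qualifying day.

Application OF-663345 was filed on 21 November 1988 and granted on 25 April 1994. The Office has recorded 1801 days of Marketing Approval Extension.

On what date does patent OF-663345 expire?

(a) grant + 18 years → 25 April 2012.
(b) filing + 24 years → 21 November 2012.
Later of the two: 21 November 2012.
Marketing Approval Extension: +1801 days → 27 October 2017.

October 27, 2017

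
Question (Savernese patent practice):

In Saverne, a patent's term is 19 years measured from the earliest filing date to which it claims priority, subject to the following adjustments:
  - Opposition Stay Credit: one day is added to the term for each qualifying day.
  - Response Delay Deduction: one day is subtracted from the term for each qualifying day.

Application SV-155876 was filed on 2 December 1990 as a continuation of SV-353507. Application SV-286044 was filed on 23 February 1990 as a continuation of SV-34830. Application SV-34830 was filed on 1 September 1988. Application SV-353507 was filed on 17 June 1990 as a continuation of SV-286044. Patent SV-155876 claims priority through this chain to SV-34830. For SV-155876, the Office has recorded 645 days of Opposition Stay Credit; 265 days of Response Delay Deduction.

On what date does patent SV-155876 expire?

2008-09-15

Earliest priority filing: 1 September 1988.
Base term: 1 September 1988 + 19 years → 1 September 2007.
Opposition Stay Credit: +645 days → 7 June 2009.
Response Delay Deduction: −265 days → 15 September 2008.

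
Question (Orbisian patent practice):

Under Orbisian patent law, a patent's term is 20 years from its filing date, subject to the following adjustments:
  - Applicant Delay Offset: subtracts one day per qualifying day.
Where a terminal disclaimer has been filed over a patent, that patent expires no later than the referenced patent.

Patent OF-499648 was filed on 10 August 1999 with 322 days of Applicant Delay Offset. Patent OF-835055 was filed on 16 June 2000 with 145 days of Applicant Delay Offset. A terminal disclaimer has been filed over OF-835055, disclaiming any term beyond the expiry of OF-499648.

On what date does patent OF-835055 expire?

Natural term of OF-835055:
  Base: filing + 20 years → 16 June 2020.
  Applicant Delay Offset: −145 days → 23 January 2020.
Expiry of referenced patent OF-499648:
  Base: filing + 20 years → 10 August 2019.
  Applicant Delay Offset: −322 days → 22 September 2018.
Terminal disclaimer: OF-835055 expires on the earlier of 23 January 2020 and 22 September 2018.

2018-09-22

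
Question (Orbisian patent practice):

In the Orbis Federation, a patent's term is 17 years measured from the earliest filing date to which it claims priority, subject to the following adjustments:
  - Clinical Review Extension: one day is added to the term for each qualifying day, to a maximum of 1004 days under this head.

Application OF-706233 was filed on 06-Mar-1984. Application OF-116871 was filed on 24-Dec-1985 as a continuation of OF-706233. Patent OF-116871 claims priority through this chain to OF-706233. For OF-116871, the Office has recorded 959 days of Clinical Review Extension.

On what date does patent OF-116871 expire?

Earliest priority filing: 6 March 1984.
Base term: 6 March 1984 + 17 years → 6 March 2001.
Clinical Review Extension: 959 days (within the 1004-day cap) → +959 days → 21 October 2003.

October 21, 2003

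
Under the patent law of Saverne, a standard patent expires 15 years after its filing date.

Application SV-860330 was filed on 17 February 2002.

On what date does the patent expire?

Filing date + 15 years → 17 February 2017.

February 17, 2017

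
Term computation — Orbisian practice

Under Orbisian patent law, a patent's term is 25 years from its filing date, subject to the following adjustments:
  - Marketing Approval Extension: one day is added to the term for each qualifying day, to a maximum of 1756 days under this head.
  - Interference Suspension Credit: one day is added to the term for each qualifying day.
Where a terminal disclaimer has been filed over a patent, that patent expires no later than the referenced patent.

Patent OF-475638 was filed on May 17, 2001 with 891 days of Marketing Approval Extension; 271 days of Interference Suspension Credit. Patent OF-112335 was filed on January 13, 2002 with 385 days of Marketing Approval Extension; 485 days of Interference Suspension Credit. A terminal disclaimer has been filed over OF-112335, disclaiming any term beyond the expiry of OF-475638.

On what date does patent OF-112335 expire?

Natural term of OF-112335:
  Base: filing + 25 years → 13 January 2027.
  Marketing Approval Extension: 385 days (within the 1756-day cap) → +385 days → 2 February 2028.
  Interference Suspension Credit: +485 days → 1 June 2029.
Expiry of referenced patent OF-475638:
  Base: filing + 25 years → 17 May 2026.
  Marketing Approval Extension: 891 days (within the 1756-day cap) → +891 days → 24 October 2028.
  Interference Suspension Credit: +271 days → 22 July 2029.
Terminal disclaimer: OF-112335 expires on the earlier of 1 June 2029 and 22 July 2029.

June 1, 2029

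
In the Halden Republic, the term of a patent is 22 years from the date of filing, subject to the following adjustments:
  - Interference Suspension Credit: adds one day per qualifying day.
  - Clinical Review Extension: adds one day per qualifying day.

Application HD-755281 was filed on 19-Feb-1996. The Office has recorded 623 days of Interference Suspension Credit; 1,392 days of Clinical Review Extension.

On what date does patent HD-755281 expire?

Base term: filing date + 22 years → 19 February 2018.
Interference Suspension Credit: +623 days → 4 November 2019.
Clinical Review Extension: +1392 days → 27 August 2023.

2023-08-27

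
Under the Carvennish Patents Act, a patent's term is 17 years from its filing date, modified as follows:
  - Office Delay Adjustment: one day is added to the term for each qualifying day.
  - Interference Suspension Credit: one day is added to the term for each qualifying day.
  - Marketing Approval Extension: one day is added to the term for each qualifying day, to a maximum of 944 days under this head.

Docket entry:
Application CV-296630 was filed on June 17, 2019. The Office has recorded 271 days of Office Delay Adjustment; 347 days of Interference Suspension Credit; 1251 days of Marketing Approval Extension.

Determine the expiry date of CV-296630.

2040-09-26

Base term: filing date + 17 years → 17 June 2036.
Office Delay Adjustment: +271 days → 15 March 2037.
Interference Suspension Credit: +347 days → 25 February 2038.
Marketing Approval Extension: 1251 days claimed exceeds the 944-day cap, so +944 days → 26 September 2040.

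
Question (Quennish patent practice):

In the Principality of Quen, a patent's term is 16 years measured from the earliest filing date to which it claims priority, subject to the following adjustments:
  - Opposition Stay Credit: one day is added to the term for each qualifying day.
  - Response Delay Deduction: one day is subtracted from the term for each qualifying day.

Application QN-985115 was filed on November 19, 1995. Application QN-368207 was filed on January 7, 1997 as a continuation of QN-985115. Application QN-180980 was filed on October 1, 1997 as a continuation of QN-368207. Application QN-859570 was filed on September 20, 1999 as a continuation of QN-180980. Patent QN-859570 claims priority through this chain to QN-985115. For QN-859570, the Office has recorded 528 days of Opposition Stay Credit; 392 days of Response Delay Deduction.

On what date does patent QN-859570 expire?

April 3, 2012

Earliest priority filing: 19 November 1995.
Base term: 19 November 1995 + 16 years → 19 November 2011.
Opposition Stay Credit: +528 days → 30 April 2013.
Response Delay Deduction: −392 days → 3 April 2012.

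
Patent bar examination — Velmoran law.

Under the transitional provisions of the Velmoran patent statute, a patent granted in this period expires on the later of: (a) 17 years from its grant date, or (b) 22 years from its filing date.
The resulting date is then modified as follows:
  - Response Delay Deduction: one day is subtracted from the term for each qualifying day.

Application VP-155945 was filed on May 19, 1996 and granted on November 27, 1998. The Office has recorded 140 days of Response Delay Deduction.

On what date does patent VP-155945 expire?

(a) grant + 17 years → 27 November 2015.
(b) filing + 22 years → 19 May 2018.
Later of the two: 19 May 2018.
Response Delay Deduction: −140 days → 30 December 2017.

December 30, 2017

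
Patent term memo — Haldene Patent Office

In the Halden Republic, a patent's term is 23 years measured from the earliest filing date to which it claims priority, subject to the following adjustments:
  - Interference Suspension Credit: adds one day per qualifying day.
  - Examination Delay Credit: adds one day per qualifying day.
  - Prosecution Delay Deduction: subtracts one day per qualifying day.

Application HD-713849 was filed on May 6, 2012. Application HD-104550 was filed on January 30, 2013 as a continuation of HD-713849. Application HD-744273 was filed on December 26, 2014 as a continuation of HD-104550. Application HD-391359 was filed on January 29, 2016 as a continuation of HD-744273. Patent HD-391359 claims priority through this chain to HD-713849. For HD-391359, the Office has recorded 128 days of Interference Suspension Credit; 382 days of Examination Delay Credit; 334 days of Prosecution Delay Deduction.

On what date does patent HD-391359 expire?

Earliest priority filing: 6 May 2012.
Base term: 6 May 2012 + 23 years → 6 May 2035.
Interference Suspension Credit: +128 days → 11 September 2035.
Examination Delay Credit: +382 days → 27 September 2036.
Prosecution Delay Deduction: −334 days → 29 October 2035.

October 29, 2035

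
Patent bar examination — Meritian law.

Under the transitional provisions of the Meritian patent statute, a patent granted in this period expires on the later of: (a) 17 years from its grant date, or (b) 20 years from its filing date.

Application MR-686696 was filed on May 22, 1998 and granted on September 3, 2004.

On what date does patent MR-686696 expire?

2021-09-03

(a) grant + 17 years → 3 September 2021.
(b) filing + 20 years → 22 May 2018.
Later of the two: 3 September 2021.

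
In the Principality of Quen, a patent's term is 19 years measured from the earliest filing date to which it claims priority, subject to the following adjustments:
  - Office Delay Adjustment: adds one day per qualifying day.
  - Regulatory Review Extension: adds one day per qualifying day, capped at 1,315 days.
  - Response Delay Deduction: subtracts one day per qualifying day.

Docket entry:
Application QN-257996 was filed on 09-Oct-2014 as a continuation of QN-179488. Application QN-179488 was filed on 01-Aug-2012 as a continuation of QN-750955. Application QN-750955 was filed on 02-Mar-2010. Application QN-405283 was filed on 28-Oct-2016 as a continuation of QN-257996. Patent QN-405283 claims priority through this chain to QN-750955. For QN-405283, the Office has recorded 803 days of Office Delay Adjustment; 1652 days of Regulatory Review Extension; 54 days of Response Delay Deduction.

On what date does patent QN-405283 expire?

Earliest priority filing: 2 March 2010.
Base term: 2 March 2010 + 19 years → 2 March 2029.
Office Delay Adjustment: +803 days → 14 May 2031.
Regulatory Review Extension: 1652 days claimed exceeds the 1315-day cap, so +1315 days → 19 December 2034.
Response Delay Deduction: −54 days → 26 October 2034.

2034-10-26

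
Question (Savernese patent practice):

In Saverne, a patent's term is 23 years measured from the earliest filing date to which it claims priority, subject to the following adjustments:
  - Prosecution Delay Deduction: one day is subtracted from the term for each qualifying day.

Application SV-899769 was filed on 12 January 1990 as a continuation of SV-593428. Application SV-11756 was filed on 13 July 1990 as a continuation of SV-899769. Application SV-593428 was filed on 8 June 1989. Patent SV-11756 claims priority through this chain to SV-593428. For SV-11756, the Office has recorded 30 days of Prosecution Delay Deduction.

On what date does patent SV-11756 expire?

2012-05-09

Earliest priority filing: 8 June 1989.
Base term: 8 June 1989 + 23 years → 8 June 2012.
Prosecution Delay Deduction: −30 days → 9 May 2012.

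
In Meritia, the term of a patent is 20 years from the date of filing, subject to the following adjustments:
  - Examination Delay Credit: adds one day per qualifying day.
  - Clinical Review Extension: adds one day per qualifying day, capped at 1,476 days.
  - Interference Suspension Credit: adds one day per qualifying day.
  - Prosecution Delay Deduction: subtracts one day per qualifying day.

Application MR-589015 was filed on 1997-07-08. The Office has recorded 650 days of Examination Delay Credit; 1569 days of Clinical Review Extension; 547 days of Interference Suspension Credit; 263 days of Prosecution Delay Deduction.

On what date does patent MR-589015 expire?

2024-02-12

Base term: filing date + 20 years → 8 July 2017.
Examination Delay Credit: +650 days → 19 April 2019.
Clinical Review Extension: 1569 days claimed exceeds the 1476-day cap, so +1476 days → 4 May 2023.
Interference Suspension Credit: +547 days → 1 November 2024.
Prosecution Delay Deduction: −263 days → 12 February 2024.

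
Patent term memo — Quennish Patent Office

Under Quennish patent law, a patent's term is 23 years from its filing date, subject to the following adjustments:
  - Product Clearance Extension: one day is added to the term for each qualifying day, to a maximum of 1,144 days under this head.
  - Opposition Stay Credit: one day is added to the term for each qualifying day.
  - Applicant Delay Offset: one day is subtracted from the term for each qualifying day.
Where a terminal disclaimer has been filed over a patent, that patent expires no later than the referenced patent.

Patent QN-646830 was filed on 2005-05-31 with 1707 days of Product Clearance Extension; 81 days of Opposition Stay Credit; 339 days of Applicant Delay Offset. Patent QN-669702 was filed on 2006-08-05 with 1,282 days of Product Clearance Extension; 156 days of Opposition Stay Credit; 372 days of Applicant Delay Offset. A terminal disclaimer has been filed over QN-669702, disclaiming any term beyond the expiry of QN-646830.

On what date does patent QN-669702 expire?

Natural term of QN-669702:
  Base: filing + 23 years → 5 August 2029.
  Product Clearance Extension: 1282 days claimed exceeds the 1144-day cap, so +1144 days → 22 September 2032.
  Opposition Stay Credit: +156 days → 25 February 2033.
  Applicant Delay Offset: −372 days → 19 February 2032.
Expiry of referenced patent QN-646830:
  Base: filing + 23 years → 31 May 2028.
  Product Clearance Extension: 1707 days claimed exceeds the 1144-day cap, so +1144 days → 19 July 2031.
  Opposition Stay Credit: +81 days → 8 October 2031.
  Applicant Delay Offset: −339 days → 3 November 2030.
Terminal disclaimer: QN-669702 expires on the earlier of 19 February 2032 and 3 November 2030.

November 3, 2030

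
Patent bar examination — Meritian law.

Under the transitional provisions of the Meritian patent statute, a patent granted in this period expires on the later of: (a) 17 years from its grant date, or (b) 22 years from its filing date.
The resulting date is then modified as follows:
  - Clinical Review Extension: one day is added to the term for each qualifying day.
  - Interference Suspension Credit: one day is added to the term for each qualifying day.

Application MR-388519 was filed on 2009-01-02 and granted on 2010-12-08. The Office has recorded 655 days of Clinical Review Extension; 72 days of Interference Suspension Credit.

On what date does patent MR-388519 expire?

(a) grant + 17 years → 8 December 2027.
(b) filing + 22 years → 2 January 2031.
Later of the two: 2 January 2031.
Clinical Review Extension: +655 days → 18 October 2032.
Interference Suspension Credit: +72 days → 29 December 2032.

2032-12-29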